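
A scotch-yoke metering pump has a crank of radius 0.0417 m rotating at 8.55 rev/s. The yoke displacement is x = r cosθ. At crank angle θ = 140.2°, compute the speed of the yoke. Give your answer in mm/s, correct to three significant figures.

ω = 53.72 rad/s (from 8.55 rev/s).
x = r cosθ ⇒ ẋ = −rω sinθ.
|v| = rω|sinθ| = 0.0417·53.72·|sin 140.2°| = 1.434 m/s = 1434 mm/s.

1430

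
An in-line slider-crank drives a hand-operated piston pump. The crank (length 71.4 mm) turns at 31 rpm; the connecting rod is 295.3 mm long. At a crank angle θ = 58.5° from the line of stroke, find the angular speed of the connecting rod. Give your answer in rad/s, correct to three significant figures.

0.419

ω = 3.246 rad/s (converted from 31 rpm).
The rod makes angle φ with the slider axis where L sinφ = r sinθ; differentiating, L cosφ·φ̇ = r ω cosθ.
L cosφ = √(L² − r² sin²θ) = 0.28896 m.
|ω_rod| = r ω |cosθ| / √(L² − r² sin²θ) = 0.0714·3.246·0.52250/0.28896 = 0.41912 rad/s.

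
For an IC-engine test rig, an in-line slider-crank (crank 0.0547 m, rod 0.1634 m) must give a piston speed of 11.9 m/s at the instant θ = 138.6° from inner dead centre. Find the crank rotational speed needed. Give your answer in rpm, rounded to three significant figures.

For an in-line slider-crank, |v_piston| = rω|sinθ|·[1 + r cosθ/√(L² − r² sin²θ)].
With r = 0.0547 m, L = 0.1634 m, θ = 138.6°: the bracketed kinematic factor |dx/dθ| = 0.026859 m.
ω = v/|dx/dθ| = 11.9/0.026859 = 443.05 rad/s.
N = 60ω/(2π) = 4230.8 rpm.

4230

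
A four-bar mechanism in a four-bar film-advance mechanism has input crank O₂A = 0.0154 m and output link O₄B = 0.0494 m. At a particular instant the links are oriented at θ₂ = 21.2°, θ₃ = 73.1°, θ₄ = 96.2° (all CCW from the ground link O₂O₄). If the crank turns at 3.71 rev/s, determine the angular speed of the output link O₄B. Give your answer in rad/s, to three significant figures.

ω₂ = 23.31 rad/s (from 3.71 rev/s).
Differentiating the loop-closure r₂e^{iθ₂}+r₃e^{iθ₃}=r₁+r₄e^{iθ₄} gives r₂ω₂e^{iθ₂}+r₃ω₃e^{iθ₃}=r₄ω₄e^{iθ₄}.
Eliminating the other unknown: ω₄ = r₂ω₂ sin(θ₂−θ₃) / [r₄ sin(θ₄−θ₃)].
Numerator sine = -0.78694; denominator sine = +0.39234.
Result = 0.0154·23.31·(-0.78694) / (0.0494·(+0.39234)) = -14.576 rad/s; magnitude 14.576 rad/s.

14.6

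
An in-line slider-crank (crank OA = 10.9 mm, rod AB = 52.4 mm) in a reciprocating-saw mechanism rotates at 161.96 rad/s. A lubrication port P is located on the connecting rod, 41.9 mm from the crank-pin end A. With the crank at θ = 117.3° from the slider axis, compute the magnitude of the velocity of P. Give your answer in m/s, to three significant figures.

1.46

ω = 162 rad/s.  Crank-pin speed |V_A| = rω = 1.7654 m/s, perpendicular to OA.
Rod angle: sinφ = −(r/L) sinθ ⇒ φ = -10.652°; ω_rod = −rω cosθ/√(L²−r²sin²θ) = +15.723 rad/s.
V_P = V_A + ω_rod × AP, with AP = 0.0419 m along the rod.
Components: V_Px = −rω sinθ − a·ω_rod·sinφ = -1.447 m/s;  V_Py = rω cosθ + a·ω_rod·cosφ = -0.16225 m/s.
|V_P| = √(V_Px² + V_Py²) = 1.456 m/s.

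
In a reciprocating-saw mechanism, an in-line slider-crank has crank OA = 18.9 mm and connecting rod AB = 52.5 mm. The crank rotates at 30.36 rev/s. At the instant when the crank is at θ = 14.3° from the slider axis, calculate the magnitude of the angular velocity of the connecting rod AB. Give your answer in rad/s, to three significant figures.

ω = 190.8 rad/s (converted from 30.36 rev/s).
The rod makes angle φ with the slider axis where L sinφ = r sinθ; differentiating, L cosφ·φ̇ = r ω cosθ.
L cosφ = √(L² − r² sin²θ) = 0.052292 m.
|ω_rod| = r ω |cosθ| / √(L² − r² sin²θ) = 0.0189·190.8·0.96902/0.052292 = 66.81 rad/s.

66.8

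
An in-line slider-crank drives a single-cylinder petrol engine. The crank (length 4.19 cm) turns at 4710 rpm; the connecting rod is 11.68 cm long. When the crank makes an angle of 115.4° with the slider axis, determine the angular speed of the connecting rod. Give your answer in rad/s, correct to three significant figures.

80.2

ω = 493.2 rad/s (converted from 4710 rpm).
The rod makes angle φ with the slider axis where L sinφ = r sinθ; differentiating, L cosφ·φ̇ = r ω cosθ.
L cosφ = √(L² − r² sin²θ) = 0.1105 m.
|ω_rod| = r ω |cosθ| / √(L² − r² sin²θ) = 0.0419·493.2·0.42894/0.1105 = 80.224 rad/s.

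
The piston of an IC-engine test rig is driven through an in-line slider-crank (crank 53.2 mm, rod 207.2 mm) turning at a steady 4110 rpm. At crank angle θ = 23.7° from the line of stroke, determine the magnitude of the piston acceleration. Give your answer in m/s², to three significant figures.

ω = 2π·4110/60 = 430.4 rad/s
x(θ) = r cosθ + √(L² − r² sin²θ); with ω constant, a = ω²·d²x/dθ².
d²x/dθ² = −r cosθ − r²(cos2θ)/√u − r⁴ sin²2θ/(4u^{3/2}),  u = L² − r² sin²θ = 0.0424746 m².
Substituting r = 0.0532 m, L = 0.2072 m, θ = 23.7°: d²x/dθ² = -0.058133 m.
a = ω²·d²x/dθ² = (430.4)²·(-0.058133) = -10769 m/s²;  |a| = 10769 m/s².

10800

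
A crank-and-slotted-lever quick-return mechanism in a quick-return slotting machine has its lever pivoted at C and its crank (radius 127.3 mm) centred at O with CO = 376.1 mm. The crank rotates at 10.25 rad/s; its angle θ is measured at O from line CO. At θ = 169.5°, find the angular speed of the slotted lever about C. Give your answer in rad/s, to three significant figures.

ω = 10.25 rad/s
Crank pin A relative to C: A = (d + r cosθ, r sinθ); lever angle φ = atan2(r sinθ, d + r cosθ).
Differentiating tanφ: φ̇ = rω(d cosθ + r)/(d² + r² + 2dr cosθ).
d² + r² + 2dr cosθ = |CA|² = 0.0635049 m²;  d cosθ + r = -0.2425 m.
|ω_lever| = |0.1273·10.25·-0.2425| / 0.0635049 = 4.9827 rad/s.

4.98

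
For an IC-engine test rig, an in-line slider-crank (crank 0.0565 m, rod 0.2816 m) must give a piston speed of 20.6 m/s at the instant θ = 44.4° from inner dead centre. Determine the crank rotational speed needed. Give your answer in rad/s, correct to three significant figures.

For an in-line slider-crank, |v_piston| = rω|sinθ|·[1 + r cosθ/√(L² − r² sin²θ)].
With r = 0.0565 m, L = 0.2816 m, θ = 44.4°: the bracketed kinematic factor |dx/dθ| = 0.045254 m.
ω = v/|dx/dθ| = 20.6/0.045254 = 455.2 rad/s.

455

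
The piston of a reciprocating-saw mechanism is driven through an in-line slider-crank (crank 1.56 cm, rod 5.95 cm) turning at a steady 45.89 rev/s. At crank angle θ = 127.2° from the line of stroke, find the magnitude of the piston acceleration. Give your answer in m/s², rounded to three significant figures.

ω = 2π·45.9 = 288.3 rad/s
x(θ) = r cosθ + √(L² − r² sin²θ); with ω constant, a = ω²·d²x/dθ².
d²x/dθ² = −r cosθ − r²(cos2θ)/√u − r⁴ sin²2θ/(4u^{3/2}),  u = L² − r² sin²θ = 0.00338585 m².
Substituting r = 0.0156 m, L = 0.0595 m, θ = 127.2°: d²x/dθ² = +0.010487 m.
a = ω²·d²x/dθ² = (288.3)²·(+0.010487) = +871.84 m/s²;  |a| = 871.84 m/s².

872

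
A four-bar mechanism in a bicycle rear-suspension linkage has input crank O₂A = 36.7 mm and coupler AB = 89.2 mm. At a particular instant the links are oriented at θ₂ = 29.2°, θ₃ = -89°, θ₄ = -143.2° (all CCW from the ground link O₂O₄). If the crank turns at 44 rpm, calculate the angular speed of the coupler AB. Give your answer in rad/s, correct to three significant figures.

ω₂ = 4.608 rad/s (from 44 rpm).
Differentiating the loop-closure r₂e^{iθ₂}+r₃e^{iθ₃}=r₁+r₄e^{iθ₄} gives r₂ω₂e^{iθ₂}+r₃ω₃e^{iθ₃}=r₄ω₄e^{iθ₄}.
Eliminating the other unknown: ω₃ = r₂ω₂ sin(θ₄−θ₂) / [r₃ sin(θ₃−θ₄)].
Numerator sine = -0.13226; denominator sine = +0.81106.
Result = 0.0367·4.608·(-0.13226) / (0.0892·(+0.81106)) = -0.30913 rad/s; magnitude 0.30913 rad/s.

0.309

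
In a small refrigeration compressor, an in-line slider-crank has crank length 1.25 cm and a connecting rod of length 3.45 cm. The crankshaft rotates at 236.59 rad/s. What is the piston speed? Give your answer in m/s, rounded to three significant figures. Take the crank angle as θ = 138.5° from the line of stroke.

1.41

ω = 236.6 rad/s
For an in-line slider-crank, x = r cosθ + √(L² − r² sin²θ), so v = −rω sinθ·[1 + r cosθ/√(L² − r² sin²θ)].
With r = 0.0125 m, L = 0.0345 m, θ = 138.5°: √(L² − r² sin²θ) = 0.033491 m.
v = −0.0125·236.6·0.66262·[1 + 0.0125·-0.74896/0.033491] = -1.4118 m/s.
|v| = 1.4118 m/s.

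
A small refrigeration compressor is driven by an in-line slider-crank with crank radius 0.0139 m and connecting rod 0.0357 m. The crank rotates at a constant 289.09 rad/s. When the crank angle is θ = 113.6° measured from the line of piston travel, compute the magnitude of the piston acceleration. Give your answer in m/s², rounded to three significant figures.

ω = 289.1 rad/s
x(θ) = r cosθ + √(L² − r² sin²θ); with ω constant, a = ω²·d²x/dθ².
d²x/dθ² = −r cosθ − r²(cos2θ)/√u − r⁴ sin²2θ/(4u^{3/2}),  u = L² − r² sin²θ = 0.00111225 m².
Substituting r = 0.0139 m, L = 0.0357 m, θ = 113.6°: d²x/dθ² = +0.0093656 m.
a = ω²·d²x/dθ² = (289.1)²·(+0.0093656) = +782.71 m/s²;  |a| = 782.71 m/s².

783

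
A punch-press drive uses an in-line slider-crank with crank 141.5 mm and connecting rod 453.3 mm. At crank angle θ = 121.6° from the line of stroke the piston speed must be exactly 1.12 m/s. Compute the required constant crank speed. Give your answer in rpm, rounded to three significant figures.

107

For an in-line slider-crank, |v_piston| = rω|sinθ|·[1 + r cosθ/√(L² − r² sin²θ)].
With r = 0.1415 m, L = 0.4533 m, θ = 121.6°: the bracketed kinematic factor |dx/dθ| = 0.10007 m.
ω = v/|dx/dθ| = 1.12/0.10007 = 11.192 rad/s.
N = 60ω/(2π) = 106.88 rpm.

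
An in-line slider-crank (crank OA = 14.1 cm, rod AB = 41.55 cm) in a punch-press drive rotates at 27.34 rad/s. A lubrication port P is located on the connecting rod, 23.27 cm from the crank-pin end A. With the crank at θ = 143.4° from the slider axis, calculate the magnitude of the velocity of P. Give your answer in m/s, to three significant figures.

2.37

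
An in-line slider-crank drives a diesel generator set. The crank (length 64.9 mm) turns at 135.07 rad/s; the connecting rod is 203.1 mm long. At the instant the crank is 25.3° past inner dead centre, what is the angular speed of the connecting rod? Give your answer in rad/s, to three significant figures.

39.4

ω = 135.1 rad/s
The rod makes angle φ with the slider axis where L sinφ = r sinθ; differentiating, L cosφ·φ̇ = r ω cosθ.
L cosφ = √(L² − r² sin²θ) = 0.2012 m.
|ω_rod| = r ω |cosθ| / √(L² − r² sin²θ) = 0.0649·135.1·0.90408/0.2012 = 39.39 rad/s.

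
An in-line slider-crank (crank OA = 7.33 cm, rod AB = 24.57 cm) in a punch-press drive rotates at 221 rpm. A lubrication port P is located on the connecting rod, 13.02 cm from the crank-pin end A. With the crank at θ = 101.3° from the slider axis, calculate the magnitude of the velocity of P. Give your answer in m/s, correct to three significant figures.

1.62

ω = 23.14 rad/s.  Crank-pin speed |V_A| = rω = 1.6964 m/s, perpendicular to OA.
Rod angle: sinφ = −(r/L) sinθ ⇒ φ = -17.011°; ω_rod = −rω cosθ/√(L²−r²sin²θ) = +1.4148 rad/s.
V_P = V_A + ω_rod × AP, with AP = 0.1302 m along the rod.
Components: V_Px = −rω sinθ − a·ω_rod·sinφ = -1.6096 m/s;  V_Py = rω cosθ + a·ω_rod·cosφ = -0.15626 m/s.
|V_P| = √(V_Px² + V_Py²) = 1.6172 m/s.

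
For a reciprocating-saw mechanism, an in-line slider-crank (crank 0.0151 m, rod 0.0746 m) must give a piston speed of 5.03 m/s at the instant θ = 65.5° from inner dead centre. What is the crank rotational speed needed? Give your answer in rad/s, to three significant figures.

For an in-line slider-crank, |v_piston| = rω|sinθ|·[1 + r cosθ/√(L² − r² sin²θ)].
With r = 0.0151 m, L = 0.0746 m, θ = 65.5°: the bracketed kinematic factor |dx/dθ| = 0.014914 m.
ω = v/|dx/dθ| = 5.03/0.014914 = 337.27 rad/s.

337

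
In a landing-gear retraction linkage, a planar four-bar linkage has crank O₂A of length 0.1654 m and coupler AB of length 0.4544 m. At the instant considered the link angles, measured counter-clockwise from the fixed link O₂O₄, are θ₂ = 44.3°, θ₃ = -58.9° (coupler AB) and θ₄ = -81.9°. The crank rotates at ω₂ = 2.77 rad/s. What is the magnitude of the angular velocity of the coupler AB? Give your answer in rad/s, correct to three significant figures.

ω₂ = 2.77 rad/s
Differentiating the loop-closure r₂e^{iθ₂}+r₃e^{iθ₃}=r₁+r₄e^{iθ₄} gives r₂ω₂e^{iθ₂}+r₃ω₃e^{iθ₃}=r₄ω₄e^{iθ₄}.
Eliminating the other unknown: ω₃ = r₂ω₂ sin(θ₄−θ₂) / [r₃ sin(θ₃−θ₄)].
Numerator sine = -0.80696; denominator sine = +0.39073.
Result = 0.1654·2.77·(-0.80696) / (0.4544·(+0.39073)) = -2.0823 rad/s; magnitude 2.0823 rad/s.

2.08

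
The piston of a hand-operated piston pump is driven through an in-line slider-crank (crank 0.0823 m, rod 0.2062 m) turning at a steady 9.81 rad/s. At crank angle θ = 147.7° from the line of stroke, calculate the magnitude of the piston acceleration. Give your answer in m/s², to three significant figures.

5.20

ω = 9.81 rad/s
x(θ) = r cosθ + √(L² − r² sin²θ); with ω constant, a = ω²·d²x/dθ².
d²x/dθ² = −r cosθ − r²(cos2θ)/√u − r⁴ sin²2θ/(4u^{3/2}),  u = L² − r² sin²θ = 0.0405844 m².
Substituting r = 0.0823 m, L = 0.2062 m, θ = 147.7°: d²x/dθ² = +0.053999 m.
a = ω²·d²x/dθ² = (9.81)²·(+0.053999) = +5.1966 m/s²;  |a| = 5.1966 m/s².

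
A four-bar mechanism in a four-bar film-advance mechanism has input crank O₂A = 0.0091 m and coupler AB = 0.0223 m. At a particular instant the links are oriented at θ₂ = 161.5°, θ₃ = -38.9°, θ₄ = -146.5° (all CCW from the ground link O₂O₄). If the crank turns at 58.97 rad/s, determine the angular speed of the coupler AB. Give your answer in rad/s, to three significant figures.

19.9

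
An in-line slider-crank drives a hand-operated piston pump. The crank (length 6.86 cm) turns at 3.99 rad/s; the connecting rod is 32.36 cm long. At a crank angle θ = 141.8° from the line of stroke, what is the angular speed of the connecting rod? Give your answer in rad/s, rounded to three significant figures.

ω = 3.99 rad/s
The rod makes angle φ with the slider axis where L sinφ = r sinθ; differentiating, L cosφ·φ̇ = r ω cosθ.
L cosφ = √(L² − r² sin²θ) = 0.32081 m.
|ω_rod| = r ω |cosθ| / √(L² − r² sin²θ) = 0.0686·3.99·0.78586/0.32081 = 0.6705 rad/s.

0.670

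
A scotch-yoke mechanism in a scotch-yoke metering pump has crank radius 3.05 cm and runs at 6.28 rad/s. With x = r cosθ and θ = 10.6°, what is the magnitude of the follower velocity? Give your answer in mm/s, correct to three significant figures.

35.2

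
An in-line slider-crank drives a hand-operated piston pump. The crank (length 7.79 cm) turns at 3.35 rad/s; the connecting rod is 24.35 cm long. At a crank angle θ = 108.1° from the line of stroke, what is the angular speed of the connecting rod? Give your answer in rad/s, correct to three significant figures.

0.350

ω = 3.35 rad/s
The rod makes angle φ with the slider axis where L sinφ = r sinθ; differentiating, L cosφ·φ̇ = r ω cosθ.
L cosφ = √(L² − r² sin²θ) = 0.23197 m.
|ω_rod| = r ω |cosθ| / √(L² − r² sin²θ) = 0.0779·3.35·0.31068/0.23197 = 0.34951 rad/s.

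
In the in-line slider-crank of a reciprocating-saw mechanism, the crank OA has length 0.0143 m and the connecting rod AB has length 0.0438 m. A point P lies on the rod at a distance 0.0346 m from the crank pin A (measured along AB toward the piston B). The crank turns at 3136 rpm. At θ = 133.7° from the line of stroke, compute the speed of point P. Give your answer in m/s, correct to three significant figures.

ω = 328.4 rad/s.  Crank-pin speed |V_A| = rω = 4.6961 m/s, perpendicular to OA.
Rod angle: sinφ = −(r/L) sinθ ⇒ φ = -13.653°; ω_rod = −rω cosθ/√(L²−r²sin²θ) = +76.229 rad/s.
V_P = V_A + ω_rod × AP, with AP = 0.0346 m along the rod.
Components: V_Px = −rω sinθ − a·ω_rod·sinφ = -2.7726 m/s;  V_Py = rω cosθ + a·ω_rod·cosφ = -0.68149 m/s.
|V_P| = √(V_Px² + V_Py²) = 2.8551 m/s.

2.86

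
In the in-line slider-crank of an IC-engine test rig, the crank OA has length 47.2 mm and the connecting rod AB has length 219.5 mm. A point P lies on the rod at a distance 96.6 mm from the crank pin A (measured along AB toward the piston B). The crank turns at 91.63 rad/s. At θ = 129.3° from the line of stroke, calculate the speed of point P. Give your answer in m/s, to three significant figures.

3.50

ω = 91.63 rad/s.  Crank-pin speed |V_A| = rω = 4.3249 m/s, perpendicular to OA.
Rod angle: sinφ = −(r/L) sinθ ⇒ φ = -9.579°; ω_rod = −rω cosθ/√(L²−r²sin²θ) = +12.656 rad/s.
V_P = V_A + ω_rod × AP, with AP = 0.0966 m along the rod.
Components: V_Px = −rω sinθ − a·ω_rod·sinφ = -3.1434 m/s;  V_Py = rω cosθ + a·ω_rod·cosφ = -1.5338 m/s.
|V_P| = √(V_Px² + V_Py²) = 3.4976 m/s.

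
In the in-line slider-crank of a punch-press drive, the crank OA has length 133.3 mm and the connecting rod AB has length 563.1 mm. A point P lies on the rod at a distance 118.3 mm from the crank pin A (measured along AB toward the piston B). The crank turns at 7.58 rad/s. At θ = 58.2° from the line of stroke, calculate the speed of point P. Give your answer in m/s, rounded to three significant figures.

ω = 7.58 rad/s.  Crank-pin speed |V_A| = rω = 1.0104 m/s, perpendicular to OA.
Rod angle: sinφ = −(r/L) sinθ ⇒ φ = -11.607°; ω_rod = −rω cosθ/√(L²−r²sin²θ) = -0.9653 rad/s.
V_P = V_A + ω_rod × AP, with AP = 0.1183 m along the rod.
Components: V_Px = −rω sinθ − a·ω_rod·sinφ = -0.88172 m/s;  V_Py = rω cosθ + a·ω_rod·cosφ = +0.42058 m/s.
|V_P| = √(V_Px² + V_Py²) = 0.97689 m/s.

0.977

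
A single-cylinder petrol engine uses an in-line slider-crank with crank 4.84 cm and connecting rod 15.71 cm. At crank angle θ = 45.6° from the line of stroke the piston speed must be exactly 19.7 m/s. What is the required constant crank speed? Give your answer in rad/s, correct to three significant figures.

467

For an in-line slider-crank, |v_piston| = rω|sinθ|·[1 + r cosθ/√(L² − r² sin²θ)].
With r = 0.0484 m, L = 0.1571 m, θ = 45.6°: the bracketed kinematic factor |dx/dθ| = 0.042222 m.
ω = v/|dx/dθ| = 19.7/0.042222 = 466.58 rad/s.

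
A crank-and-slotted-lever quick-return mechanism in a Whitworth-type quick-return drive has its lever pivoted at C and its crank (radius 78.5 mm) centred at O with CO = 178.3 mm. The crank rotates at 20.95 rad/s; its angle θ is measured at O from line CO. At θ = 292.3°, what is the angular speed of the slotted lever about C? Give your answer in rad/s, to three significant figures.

4.95

ω = 20.95 rad/s
Crank pin A relative to C: A = (d + r cosθ, r sinθ); lever angle φ = atan2(r sinθ, d + r cosθ).
Differentiating tanφ: φ̇ = rω(d cosθ + r)/(d² + r² + 2dr cosθ).
d² + r² + 2dr cosθ = |CA|² = 0.0485753 m²;  d cosθ + r = +0.14616 m.
|ω_lever| = |0.0785·20.95·+0.14616| / 0.0485753 = 4.9483 rad/s.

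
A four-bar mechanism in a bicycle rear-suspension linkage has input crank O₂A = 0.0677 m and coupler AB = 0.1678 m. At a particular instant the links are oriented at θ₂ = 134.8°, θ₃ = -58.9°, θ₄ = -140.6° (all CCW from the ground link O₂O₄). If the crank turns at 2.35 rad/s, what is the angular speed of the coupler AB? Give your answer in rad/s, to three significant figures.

0.954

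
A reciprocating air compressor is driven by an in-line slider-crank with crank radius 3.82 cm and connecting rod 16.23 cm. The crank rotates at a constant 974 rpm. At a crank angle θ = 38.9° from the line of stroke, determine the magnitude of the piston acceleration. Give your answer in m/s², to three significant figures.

ω = 2π·974/60 = 102 rad/s
x(θ) = r cosθ + √(L² − r² sin²θ); with ω constant, a = ω²·d²x/dθ².
d²x/dθ² = −r cosθ − r²(cos2θ)/√u − r⁴ sin²2θ/(4u^{3/2}),  u = L² − r² sin²θ = 0.0257659 m².
Substituting r = 0.0382 m, L = 0.1623 m, θ = 38.9°: d²x/dθ² = -0.031773 m.
a = ω²·d²x/dθ² = (102)²·(-0.031773) = -330.55 m/s²;  |a| = 330.55 m/s².

331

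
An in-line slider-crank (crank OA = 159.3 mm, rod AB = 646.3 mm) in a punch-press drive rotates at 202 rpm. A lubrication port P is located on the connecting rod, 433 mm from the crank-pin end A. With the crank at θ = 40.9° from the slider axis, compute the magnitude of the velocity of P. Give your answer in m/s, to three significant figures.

ω = 21.15 rad/s.  Crank-pin speed |V_A| = rω = 3.3697 m/s, perpendicular to OA.
Rod angle: sinφ = −(r/L) sinθ ⇒ φ = -9.287°; ω_rod = −rω cosθ/√(L²−r²sin²θ) = -3.9933 rad/s.
V_P = V_A + ω_rod × AP, with AP = 0.433 m along the rod.
Components: V_Px = −rω sinθ − a·ω_rod·sinφ = -2.4853 m/s;  V_Py = rω cosθ + a·ω_rod·cosφ = +0.8406 m/s.
|V_P| = √(V_Px² + V_Py²) = 2.6237 m/s.

2.62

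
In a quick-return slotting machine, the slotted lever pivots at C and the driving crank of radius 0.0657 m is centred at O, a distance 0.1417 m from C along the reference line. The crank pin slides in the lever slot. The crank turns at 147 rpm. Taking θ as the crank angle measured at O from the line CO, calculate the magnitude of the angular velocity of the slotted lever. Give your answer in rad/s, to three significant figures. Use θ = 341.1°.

4.81

ω = 15.39 rad/s (from 147 rpm).
Crank pin A relative to C: A = (d + r cosθ, r sinθ); lever angle φ = atan2(r sinθ, d + r cosθ).
Differentiating tanφ: φ̇ = rω(d cosθ + r)/(d² + r² + 2dr cosθ).
d² + r² + 2dr cosθ = |CA|² = 0.0420109 m²;  d cosθ + r = +0.19976 m.
|ω_lever| = |0.0657·15.39·+0.19976| / 0.0420109 = 4.809 rad/s.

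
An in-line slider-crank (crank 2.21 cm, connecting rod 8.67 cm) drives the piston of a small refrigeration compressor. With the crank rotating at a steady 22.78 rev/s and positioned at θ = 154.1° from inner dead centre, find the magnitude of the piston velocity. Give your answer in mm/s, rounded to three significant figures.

1060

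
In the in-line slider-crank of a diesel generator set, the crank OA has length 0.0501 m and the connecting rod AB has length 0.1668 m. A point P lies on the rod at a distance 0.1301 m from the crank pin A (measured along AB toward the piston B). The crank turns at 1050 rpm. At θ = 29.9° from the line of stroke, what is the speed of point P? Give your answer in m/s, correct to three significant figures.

ω = 110 rad/s.  Crank-pin speed |V_A| = rω = 5.5088 m/s, perpendicular to OA.
Rod angle: sinφ = −(r/L) sinθ ⇒ φ = -8.611°; ω_rod = −rω cosθ/√(L²−r²sin²θ) = -28.957 rad/s.
V_P = V_A + ω_rod × AP, with AP = 0.1301 m along the rod.
Components: V_Px = −rω sinθ − a·ω_rod·sinφ = -3.3101 m/s;  V_Py = rω cosθ + a·ω_rod·cosφ = +1.0507 m/s.
|V_P| = √(V_Px² + V_Py²) = 3.4729 m/s.

3.47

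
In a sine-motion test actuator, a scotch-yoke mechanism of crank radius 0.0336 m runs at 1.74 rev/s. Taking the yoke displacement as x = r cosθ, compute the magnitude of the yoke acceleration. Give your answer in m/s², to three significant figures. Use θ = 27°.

3.58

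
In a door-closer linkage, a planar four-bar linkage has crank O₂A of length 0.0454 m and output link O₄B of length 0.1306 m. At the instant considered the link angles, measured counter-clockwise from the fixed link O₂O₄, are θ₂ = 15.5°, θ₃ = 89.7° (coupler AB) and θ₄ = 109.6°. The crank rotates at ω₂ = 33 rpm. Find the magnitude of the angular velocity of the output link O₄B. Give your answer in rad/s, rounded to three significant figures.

ω₂ = 3.456 rad/s (from 33 rpm).
Differentiating the loop-closure r₂e^{iθ₂}+r₃e^{iθ₃}=r₁+r₄e^{iθ₄} gives r₂ω₂e^{iθ₂}+r₃ω₃e^{iθ₃}=r₄ω₄e^{iθ₄}.
Eliminating the other unknown: ω₄ = r₂ω₂ sin(θ₂−θ₃) / [r₄ sin(θ₄−θ₃)].
Numerator sine = -0.96222; denominator sine = +0.34038.
Result = 0.0454·3.456·(-0.96222) / (0.1306·(+0.34038)) = -3.396 rad/s; magnitude 3.396 rad/s.

3.40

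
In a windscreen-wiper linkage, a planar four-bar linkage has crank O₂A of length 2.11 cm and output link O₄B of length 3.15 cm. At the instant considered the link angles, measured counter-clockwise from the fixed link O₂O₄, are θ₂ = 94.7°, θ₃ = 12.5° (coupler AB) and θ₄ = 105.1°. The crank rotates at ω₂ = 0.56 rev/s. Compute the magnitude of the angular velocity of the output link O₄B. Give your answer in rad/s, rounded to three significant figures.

2.34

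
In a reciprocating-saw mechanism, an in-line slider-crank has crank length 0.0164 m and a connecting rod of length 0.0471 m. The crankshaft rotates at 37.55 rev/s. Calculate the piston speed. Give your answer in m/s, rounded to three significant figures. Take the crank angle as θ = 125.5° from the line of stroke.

ω = 2π·37.5 = 235.9 rad/s
For an in-line slider-crank, x = r cosθ + √(L² − r² sin²θ), so v = −rω sinθ·[1 + r cosθ/√(L² − r² sin²θ)].
With r = 0.0164 m, L = 0.0471 m, θ = 125.5°: √(L² − r² sin²θ) = 0.045168 m.
v = −0.0164·235.9·0.81412·[1 + 0.0164·-0.58070/0.045168] = -2.4859 m/s.
|v| = 2.4859 m/s.

2.49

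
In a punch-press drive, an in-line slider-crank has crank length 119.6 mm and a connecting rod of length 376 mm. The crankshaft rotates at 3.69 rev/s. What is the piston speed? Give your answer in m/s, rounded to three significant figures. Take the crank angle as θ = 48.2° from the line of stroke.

2.52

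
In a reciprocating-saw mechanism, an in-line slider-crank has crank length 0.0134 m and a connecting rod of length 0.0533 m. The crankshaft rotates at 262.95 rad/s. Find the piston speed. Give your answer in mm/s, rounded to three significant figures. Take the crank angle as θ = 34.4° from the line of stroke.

2410

ω = 262.9 rad/s
For an in-line slider-crank, x = r cosθ + √(L² − r² sin²θ), so v = −rω sinθ·[1 + r cosθ/√(L² − r² sin²θ)].
With r = 0.0134 m, L = 0.0533 m, θ = 34.4°: √(L² − r² sin²θ) = 0.05276 m.
v = −0.0134·262.9·0.56497·[1 + 0.0134·0.82511/0.05276] = -2.4079 m/s.
|v| = 2.4079 m/s = 2407.9 mm/s.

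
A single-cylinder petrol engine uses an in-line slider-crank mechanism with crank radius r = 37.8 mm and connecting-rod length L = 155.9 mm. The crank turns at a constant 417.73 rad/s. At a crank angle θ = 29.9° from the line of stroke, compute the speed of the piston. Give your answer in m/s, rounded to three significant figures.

9.54

ω = 417.7 rad/s
For an in-line slider-crank, x = r cosθ + √(L² − r² sin²θ), so v = −rω sinθ·[1 + r cosθ/√(L² − r² sin²θ)].
With r = 0.0378 m, L = 0.1559 m, θ = 29.9°: √(L² − r² sin²θ) = 0.15476 m.
v = −0.0378·417.7·0.49849·[1 + 0.0378·0.86690/0.15476] = -9.5379 m/s.
|v| = 9.5379 m/s.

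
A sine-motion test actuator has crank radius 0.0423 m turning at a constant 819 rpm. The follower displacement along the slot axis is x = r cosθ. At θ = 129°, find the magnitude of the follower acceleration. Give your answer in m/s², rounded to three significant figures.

ω = 85.77 rad/s (from 819 rpm).
x = r cosθ ⇒ ẍ = −rω² cosθ (ω constant).
|a| = rω²|cosθ| = 0.0423·(85.77)²·|cos 129°| = 195.81 m/s².

196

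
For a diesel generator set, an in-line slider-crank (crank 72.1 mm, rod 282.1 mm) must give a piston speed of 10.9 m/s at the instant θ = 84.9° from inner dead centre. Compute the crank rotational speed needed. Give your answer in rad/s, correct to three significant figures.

For an in-line slider-crank, |v_piston| = rω|sinθ|·[1 + r cosθ/√(L² − r² sin²θ)].
With r = 0.0721 m, L = 0.2821 m, θ = 84.9°: the bracketed kinematic factor |dx/dθ| = 0.073502 m.
ω = v/|dx/dθ| = 10.9/0.073502 = 148.3 rad/s.

148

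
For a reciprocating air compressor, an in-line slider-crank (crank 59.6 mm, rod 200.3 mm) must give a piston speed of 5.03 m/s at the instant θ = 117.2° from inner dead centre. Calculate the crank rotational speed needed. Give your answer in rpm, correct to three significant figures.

1050

For an in-line slider-crank, |v_piston| = rω|sinθ|·[1 + r cosθ/√(L² − r² sin²θ)].
With r = 0.0596 m, L = 0.2003 m, θ = 117.2°: the bracketed kinematic factor |dx/dθ| = 0.045533 m.
ω = v/|dx/dθ| = 5.03/0.045533 = 110.47 rad/s.
N = 60ω/(2π) = 1054.9 rpm.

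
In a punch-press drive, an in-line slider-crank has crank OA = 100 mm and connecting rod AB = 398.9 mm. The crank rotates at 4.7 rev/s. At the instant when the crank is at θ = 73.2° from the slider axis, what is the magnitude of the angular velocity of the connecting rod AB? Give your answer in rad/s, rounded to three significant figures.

ω = 29.53 rad/s (converted from 4.7 rev/s).
The rod makes angle φ with the slider axis where L sinφ = r sinθ; differentiating, L cosφ·φ̇ = r ω cosθ.
L cosφ = √(L² − r² sin²θ) = 0.38724 m.
|ω_rod| = r ω |cosθ| / √(L² − r² sin²θ) = 0.1·29.53·0.28903/0.38724 = 2.2041 rad/s.

2.20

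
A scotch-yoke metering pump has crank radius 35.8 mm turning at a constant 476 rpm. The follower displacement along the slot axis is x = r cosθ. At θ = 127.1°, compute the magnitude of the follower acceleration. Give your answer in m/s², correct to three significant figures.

53.7

ω = 49.85 rad/s (from 476 rpm).
x = r cosθ ⇒ ẍ = −rω² cosθ (ω constant).
|a| = rω²|cosθ| = 0.0358·(49.85)²·|cos 127.1°| = 53.656 m/s².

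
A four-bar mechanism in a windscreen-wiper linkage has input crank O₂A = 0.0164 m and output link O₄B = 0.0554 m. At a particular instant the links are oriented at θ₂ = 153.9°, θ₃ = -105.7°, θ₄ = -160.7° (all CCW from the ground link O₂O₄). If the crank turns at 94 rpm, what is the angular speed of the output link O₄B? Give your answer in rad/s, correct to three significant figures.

3.50

ω₂ = 9.844 rad/s (from 94 rpm).
Differentiating the loop-closure r₂e^{iθ₂}+r₃e^{iθ₃}=r₁+r₄e^{iθ₄} gives r₂ω₂e^{iθ₂}+r₃ω₃e^{iθ₃}=r₄ω₄e^{iθ₄}.
Eliminating the other unknown: ω₄ = r₂ω₂ sin(θ₂−θ₃) / [r₄ sin(θ₄−θ₃)].
Numerator sine = -0.98357; denominator sine = -0.81915.
Result = 0.0164·9.844·(-0.98357) / (0.0554·(-0.81915)) = +3.4989 rad/s; magnitude 3.4989 rad/s.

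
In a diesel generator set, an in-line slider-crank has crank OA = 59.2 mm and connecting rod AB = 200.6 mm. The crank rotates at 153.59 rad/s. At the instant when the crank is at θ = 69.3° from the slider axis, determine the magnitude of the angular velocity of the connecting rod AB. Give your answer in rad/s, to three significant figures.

ω = 153.6 rad/s
The rod makes angle φ with the slider axis where L sinφ = r sinθ; differentiating, L cosφ·φ̇ = r ω cosθ.
L cosφ = √(L² − r² sin²θ) = 0.1928 m.
|ω_rod| = r ω |cosθ| / √(L² − r² sin²θ) = 0.0592·153.6·0.35347/0.1928 = 16.67 rad/s.

16.7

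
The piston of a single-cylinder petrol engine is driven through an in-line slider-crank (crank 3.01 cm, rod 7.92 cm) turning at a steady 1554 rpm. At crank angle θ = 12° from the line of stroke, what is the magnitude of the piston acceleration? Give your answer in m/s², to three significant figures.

1060

ω = 2π·1554/60 = 162.7 rad/s
x(θ) = r cosθ + √(L² − r² sin²θ); with ω constant, a = ω²·d²x/dθ².
d²x/dθ² = −r cosθ − r²(cos2θ)/√u − r⁴ sin²2θ/(4u^{3/2}),  u = L² − r² sin²θ = 0.00623348 m².
Substituting r = 0.0301 m, L = 0.0792 m, θ = 12°: d²x/dθ² = -0.039995 m.
a = ω²·d²x/dθ² = (162.7)²·(-0.039995) = -1059.2 m/s²;  |a| = 1059.2 m/s².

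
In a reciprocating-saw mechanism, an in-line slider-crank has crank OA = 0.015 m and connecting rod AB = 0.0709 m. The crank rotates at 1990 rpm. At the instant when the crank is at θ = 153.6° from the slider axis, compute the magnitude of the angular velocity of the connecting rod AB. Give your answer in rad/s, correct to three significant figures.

39.7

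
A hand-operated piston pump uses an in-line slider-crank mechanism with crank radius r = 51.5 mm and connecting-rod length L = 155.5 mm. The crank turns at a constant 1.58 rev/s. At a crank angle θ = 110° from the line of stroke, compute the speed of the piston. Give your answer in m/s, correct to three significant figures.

0.423

ω = 2π·1.58 = 9.927 rad/s
For an in-line slider-crank, x = r cosθ + √(L² − r² sin²θ), so v = −rω sinθ·[1 + r cosθ/√(L² − r² sin²θ)].
With r = 0.0515 m, L = 0.1555 m, θ = 110°: √(L² − r² sin²θ) = 0.14778 m.
v = −0.0515·9.927·0.93969·[1 + 0.0515·-0.34202/0.14778] = -0.42317 m/s.
|v| = 0.42317 m/s.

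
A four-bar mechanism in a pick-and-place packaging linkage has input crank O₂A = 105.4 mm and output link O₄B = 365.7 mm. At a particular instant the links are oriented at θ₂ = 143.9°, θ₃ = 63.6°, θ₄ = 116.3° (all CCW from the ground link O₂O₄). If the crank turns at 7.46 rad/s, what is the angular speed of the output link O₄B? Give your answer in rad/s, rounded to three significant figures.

2.66

ω₂ = 7.46 rad/s
Differentiating the loop-closure r₂e^{iθ₂}+r₃e^{iθ₃}=r₁+r₄e^{iθ₄} gives r₂ω₂e^{iθ₂}+r₃ω₃e^{iθ₃}=r₄ω₄e^{iθ₄}.
Eliminating the other unknown: ω₄ = r₂ω₂ sin(θ₂−θ₃) / [r₄ sin(θ₄−θ₃)].
Numerator sine = +0.98570; denominator sine = +0.79547.
Result = 0.1054·7.46·(+0.98570) / (0.3657·(+0.79547)) = +2.6643 rad/s; magnitude 2.6643 rad/s.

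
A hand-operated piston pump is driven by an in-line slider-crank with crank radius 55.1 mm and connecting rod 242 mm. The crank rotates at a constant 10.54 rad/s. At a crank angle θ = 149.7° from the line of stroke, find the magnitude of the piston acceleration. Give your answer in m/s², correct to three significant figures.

ω = 10.54 rad/s
x(θ) = r cosθ + √(L² − r² sin²θ); with ω constant, a = ω²·d²x/dθ².
d²x/dθ² = −r cosθ − r²(cos2θ)/√u − r⁴ sin²2θ/(4u^{3/2}),  u = L² − r² sin²θ = 0.0577912 m².
Substituting r = 0.0551 m, L = 0.242 m, θ = 149.7°: d²x/dθ² = +0.041248 m.
a = ω²·d²x/dθ² = (10.54)²·(+0.041248) = +4.5823 m/s²;  |a| = 4.5823 m/s².

4.58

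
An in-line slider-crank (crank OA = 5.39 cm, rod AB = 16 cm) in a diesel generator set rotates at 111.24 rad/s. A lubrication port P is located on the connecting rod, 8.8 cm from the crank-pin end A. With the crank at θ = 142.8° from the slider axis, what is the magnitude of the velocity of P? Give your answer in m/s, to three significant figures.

3.75

ω = 111.2 rad/s.  Crank-pin speed |V_A| = rω = 5.9958 m/s, perpendicular to OA.
Rod angle: sinφ = −(r/L) sinθ ⇒ φ = -11.752°; ω_rod = −rω cosθ/√(L²−r²sin²θ) = +30.488 rad/s.
V_P = V_A + ω_rod × AP, with AP = 0.088 m along the rod.
Components: V_Px = −rω sinθ − a·ω_rod·sinφ = -3.0786 m/s;  V_Py = rω cosθ + a·ω_rod·cosφ = -2.1491 m/s.
|V_P| = √(V_Px² + V_Py²) = 3.7546 m/s.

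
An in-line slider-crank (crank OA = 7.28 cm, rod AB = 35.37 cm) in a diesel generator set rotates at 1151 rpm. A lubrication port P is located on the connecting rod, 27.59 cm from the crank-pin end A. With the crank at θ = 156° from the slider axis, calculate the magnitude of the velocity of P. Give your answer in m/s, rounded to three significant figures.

3.52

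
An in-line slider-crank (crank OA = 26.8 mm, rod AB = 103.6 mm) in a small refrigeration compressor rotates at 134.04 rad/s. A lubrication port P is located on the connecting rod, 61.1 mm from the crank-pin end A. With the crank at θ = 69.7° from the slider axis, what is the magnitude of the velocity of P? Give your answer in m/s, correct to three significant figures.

3.59

ω = 134 rad/s.  Crank-pin speed |V_A| = rω = 3.5923 m/s, perpendicular to OA.
Rod angle: sinφ = −(r/L) sinθ ⇒ φ = -14.041°; ω_rod = −rω cosθ/√(L²−r²sin²θ) = -12.4 rad/s.
V_P = V_A + ω_rod × AP, with AP = 0.0611 m along the rod.
Components: V_Px = −rω sinθ − a·ω_rod·sinφ = -3.553 m/s;  V_Py = rω cosθ + a·ω_rod·cosφ = +0.51127 m/s.
|V_P| = √(V_Px² + V_Py²) = 3.5896 m/s.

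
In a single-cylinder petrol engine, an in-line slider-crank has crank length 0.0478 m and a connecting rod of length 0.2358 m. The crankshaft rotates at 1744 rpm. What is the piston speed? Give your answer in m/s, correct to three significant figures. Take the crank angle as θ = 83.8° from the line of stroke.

8.87

ω = 2π·1744/60 = 182.6 rad/s
For an in-line slider-crank, x = r cosθ + √(L² − r² sin²θ), so v = −rω sinθ·[1 + r cosθ/√(L² − r² sin²θ)].
With r = 0.0478 m, L = 0.2358 m, θ = 83.8°: √(L² − r² sin²θ) = 0.23096 m.
v = −0.0478·182.6·0.99415·[1 + 0.0478·0.10800/0.23096] = -8.8727 m/s.
|v| = 8.8727 m/s.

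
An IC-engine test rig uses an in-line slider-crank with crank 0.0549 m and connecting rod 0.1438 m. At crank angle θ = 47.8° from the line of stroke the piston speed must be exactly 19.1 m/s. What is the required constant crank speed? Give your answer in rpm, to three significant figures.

3540

For an in-line slider-crank, |v_piston| = rω|sinθ|·[1 + r cosθ/√(L² − r² sin²θ)].
With r = 0.0549 m, L = 0.1438 m, θ = 47.8°: the bracketed kinematic factor |dx/dθ| = 0.051544 m.
ω = v/|dx/dθ| = 19.1/0.051544 = 370.56 rad/s.
N = 60ω/(2π) = 3538.6 rpm.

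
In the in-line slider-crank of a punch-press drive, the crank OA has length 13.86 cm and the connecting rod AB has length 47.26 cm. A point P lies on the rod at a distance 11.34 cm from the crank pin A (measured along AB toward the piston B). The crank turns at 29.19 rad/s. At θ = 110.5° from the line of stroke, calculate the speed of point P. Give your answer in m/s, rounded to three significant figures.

3.85

ω = 29.19 rad/s.  Crank-pin speed |V_A| = rω = 4.0457 m/s, perpendicular to OA.
Rod angle: sinφ = −(r/L) sinθ ⇒ φ = -15.944°; ω_rod = −rω cosθ/√(L²−r²sin²θ) = +3.1179 rad/s.
V_P = V_A + ω_rod × AP, with AP = 0.1134 m along the rod.
Components: V_Px = −rω sinθ − a·ω_rod·sinφ = -3.6924 m/s;  V_Py = rω cosθ + a·ω_rod·cosφ = -1.0769 m/s.
|V_P| = √(V_Px² + V_Py²) = 3.8462 m/s.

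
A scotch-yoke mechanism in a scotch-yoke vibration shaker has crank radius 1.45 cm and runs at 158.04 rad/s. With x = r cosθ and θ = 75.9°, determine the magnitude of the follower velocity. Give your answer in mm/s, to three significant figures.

ω = 158 rad/s
x = r cosθ ⇒ ẋ = −rω sinθ.
|v| = rω|sinθ| = 0.0145·158·|sin 75.9°| = 2.2225 m/s = 2222.5 mm/s.

2220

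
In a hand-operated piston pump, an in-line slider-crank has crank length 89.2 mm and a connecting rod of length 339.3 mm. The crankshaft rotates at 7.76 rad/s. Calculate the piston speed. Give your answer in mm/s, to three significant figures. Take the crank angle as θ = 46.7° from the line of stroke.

596

ω = 7.76 rad/s
For an in-line slider-crank, x = r cosθ + √(L² − r² sin²θ), so v = −rω sinθ·[1 + r cosθ/√(L² − r² sin²θ)].
With r = 0.0892 m, L = 0.3393 m, θ = 46.7°: √(L² − r² sin²θ) = 0.33303 m.
v = −0.0892·7.76·0.72777·[1 + 0.0892·0.68582/0.33303] = -0.59629 m/s.
|v| = 0.59629 m/s = 596.29 mm/s.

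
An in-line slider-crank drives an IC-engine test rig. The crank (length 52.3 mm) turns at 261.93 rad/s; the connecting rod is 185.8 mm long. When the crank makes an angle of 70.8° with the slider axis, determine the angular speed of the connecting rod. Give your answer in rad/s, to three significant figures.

ω = 261.9 rad/s
The rod makes angle φ with the slider axis where L sinφ = r sinθ; differentiating, L cosφ·φ̇ = r ω cosθ.
L cosφ = √(L² − r² sin²θ) = 0.17911 m.
|ω_rod| = r ω |cosθ| / √(L² − r² sin²θ) = 0.0523·261.9·0.32887/0.17911 = 25.152 rad/s.

25.2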